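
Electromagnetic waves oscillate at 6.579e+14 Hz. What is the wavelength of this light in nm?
455.68 nm

Using the wave equation: c = fλ

Solving for wavelength:
λ = c/f = (3×10⁸ m/s) / (6.579e+14 Hz)
λ = 455.68 nm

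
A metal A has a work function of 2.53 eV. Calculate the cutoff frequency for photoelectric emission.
6.1175e+14 Hz

The threshold frequency is when the photon energy equals the work function:
hf₀ = φ

Solving for f₀:
f₀ = φ/h = (2.53 eV × 1.602×10⁻¹⁹ J/eV) / (6.626×10⁻³⁴ J·s)
f₀ = 6.1175e+14 Hz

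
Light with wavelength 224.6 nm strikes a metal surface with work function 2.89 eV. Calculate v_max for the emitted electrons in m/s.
9.6188e+05 m/s

First, find the maximum kinetic energy:
E_photon = hc/λ = 5.5202 eV
KE_max = E_photon - φ = 5.5202 - 2.89 = 2.6302 eV

Convert to Joules: KE_max = 2.6302 × 1.602×10⁻¹⁹ J = 4.2141e-19 J

Then use KE = ½mv² to find velocity:
v = √(2·KE/m) = √(2 × 4.2141e-19 J / 9.109e-31 kg)
v = 9.6188e+05 m/s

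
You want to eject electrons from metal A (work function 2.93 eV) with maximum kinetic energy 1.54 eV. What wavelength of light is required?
277.37 nm

From Einstein's equation: KE_max = hc/λ - φ

Rearranging for λ:
hc/λ = KE_max + φ
λ = hc/(KE_max + φ)

Required photon energy:
E_photon = KE_max + φ = 1.54 + 2.93 = 4.47 eV

Required wavelength:
λ = hc/E_photon = (6.626×10⁻³⁴)(3×10⁸) / (4.47 × 1.602×10⁻¹⁹)
λ = 277.37 nm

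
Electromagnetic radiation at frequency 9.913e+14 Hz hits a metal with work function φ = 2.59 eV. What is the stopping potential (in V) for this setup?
1.5097 V

The stopping potential V_s satisfies: eV_s = KE_max

First, find KE_max using Einstein's equation:
E_photon = hf = (6.626×10⁻³⁴ J·s)(9.913e+14 Hz) = 4.0997 eV
KE_max = E_photon - φ = 4.0997 - 2.59 = 1.5097 eV

Since eV_s = KE_max:
V_s = KE_max/e = 1.5097 V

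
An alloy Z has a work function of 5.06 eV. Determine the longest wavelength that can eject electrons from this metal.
245.03 nm

The threshold wavelength is when the photon energy equals the work function:
hc/λ₀ = φ

Solving for λ₀:
λ₀ = hc/φ = (6.626×10⁻³⁴ J·s)(3×10⁸ m/s) / (5.06 eV × 1.602×10⁻¹⁹ J/eV)
λ₀ = 245.03 nm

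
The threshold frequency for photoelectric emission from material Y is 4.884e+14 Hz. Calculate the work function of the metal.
2.02 eV

At the threshold frequency, photon energy equals work function:
φ = hf₀

Calculating:
φ = (6.626×10⁻³⁴ J·s)(4.884e+14 Hz)
φ = 2.02 eV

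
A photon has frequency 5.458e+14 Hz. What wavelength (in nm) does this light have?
549.27 nm

Using the wave equation: c = fλ

Solving for wavelength:
λ = c/f = (3×10⁸ m/s) / (5.458e+14 Hz)
λ = 549.27 nm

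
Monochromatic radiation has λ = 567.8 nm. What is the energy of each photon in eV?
2.1836 eV

Using E = hf = hc/λ:

E = hc/λ = (6.626×10⁻³⁴ J·s)(3×10⁸ m/s) / (567.8×10⁻⁹ m)
E = 2.1836 eV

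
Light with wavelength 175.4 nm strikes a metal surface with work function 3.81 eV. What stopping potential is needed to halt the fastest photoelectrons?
3.2587 V

The stopping potential V_s satisfies: eV_s = KE_max

First, find KE_max using Einstein's equation:
E_photon = hc/λ = 7.0687 eV
KE_max = E_photon - φ = 7.0687 - 3.81 = 3.2587 eV

Since eV_s = KE_max:
V_s = KE_max/e = 3.2587 V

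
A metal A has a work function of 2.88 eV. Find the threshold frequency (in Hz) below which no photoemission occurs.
6.9638e+14 Hz

The threshold frequency is when the photon energy equals the work function:
hf₀ = φ

Solving for f₀:
f₀ = φ/h = (2.88 eV × 1.602×10⁻¹⁹ J/eV) / (6.626×10⁻³⁴ J·s)
f₀ = 6.9638e+14 Hz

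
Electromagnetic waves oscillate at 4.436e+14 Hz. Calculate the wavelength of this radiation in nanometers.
675.82 nm

Using the wave equation: c = fλ

Solving for wavelength:
λ = c/f = (3×10⁸ m/s) / (4.436e+14 Hz)
λ = 675.82 nm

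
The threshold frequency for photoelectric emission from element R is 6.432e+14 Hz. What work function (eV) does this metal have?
2.66 eV

At the threshold frequency, photon energy equals work function:
φ = hf₀

Calculating:
φ = (6.626×10⁻³⁴ J·s)(6.432e+14 Hz)
φ = 2.66 eV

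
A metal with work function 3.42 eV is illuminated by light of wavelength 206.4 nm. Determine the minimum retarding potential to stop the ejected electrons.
2.5870 V

The stopping potential V_s satisfies: eV_s = KE_max

First, find KE_max using Einstein's equation:
E_photon = hc/λ = 6.0070 eV
KE_max = E_photon - φ = 6.0070 - 3.42 = 2.5870 eV

Since eV_s = KE_max:
V_s = KE_max/e = 2.5870 V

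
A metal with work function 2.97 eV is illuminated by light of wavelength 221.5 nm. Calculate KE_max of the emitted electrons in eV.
2.6275 eV

Using Einstein's photoelectric equation: KE_max = hf - φ = hc/λ - φ

First, calculate the photon energy:
E_photon = hc/λ = (6.626×10⁻³⁴ J·s)(3×10⁸ m/s) / (221.5×10⁻⁹ m)
E_photon = 5.5975 eV

Then, the maximum kinetic energy:
KE_max = E_photon - φ = 5.5975 eV - 2.97 eV = 2.6275 eV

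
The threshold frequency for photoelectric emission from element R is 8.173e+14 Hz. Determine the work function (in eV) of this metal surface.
3.38 eV

At the threshold frequency, photon energy equals work function:
φ = hf₀

Calculating:
φ = (6.626×10⁻³⁴ J·s)(8.173e+14 Hz)
φ = 3.38 eV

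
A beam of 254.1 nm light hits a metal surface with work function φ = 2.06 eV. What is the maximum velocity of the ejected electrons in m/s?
9.9586e+05 m/s

First, find the maximum kinetic energy:
E_photon = hc/λ = 4.8793 eV
KE_max = E_photon - φ = 4.8793 - 2.06 = 2.8193 eV

Convert to Joules: KE_max = 2.8193 × 1.602×10⁻¹⁹ J = 4.5171e-19 J

Then use KE = ½mv² to find velocity:
v = √(2·KE/m) = √(2 × 4.5171e-19 J / 9.109e-31 kg)
v = 9.9586e+05 m/s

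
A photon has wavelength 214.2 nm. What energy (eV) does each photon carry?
5.7882 eV

Using E = hf = hc/λ:

E = hc/λ = (6.626×10⁻³⁴ J·s)(3×10⁸ m/s) / (214.2×10⁻⁹ m)
E = 5.7882 eV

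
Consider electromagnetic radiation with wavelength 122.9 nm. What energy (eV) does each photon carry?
10.0882 eV

Using E = hf = hc/λ:

E = hc/λ = (6.626×10⁻³⁴ J·s)(3×10⁸ m/s) / (122.9×10⁻⁹ m)
E = 10.0882 eV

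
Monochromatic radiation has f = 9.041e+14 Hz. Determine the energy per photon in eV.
3.7391 eV

Using E = hf:

E = hf = (6.626×10⁻³⁴ J·s)(9.041e+14 Hz)
E = 3.7391 eV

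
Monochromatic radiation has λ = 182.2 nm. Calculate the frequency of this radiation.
1.6454e+15 Hz

Using the wave equation: c = fλ

Solving for frequency:
f = c/λ = (3×10⁸ m/s) / (182.2×10⁻⁹ m)
f = 1.6454e+15 Hz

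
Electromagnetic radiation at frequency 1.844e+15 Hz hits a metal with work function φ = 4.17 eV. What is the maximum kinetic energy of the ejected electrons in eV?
3.4562 eV

Using Einstein's photoelectric equation: KE_max = hf - φ

First, calculate the photon energy:
E_photon = hf = (6.626×10⁻³⁴ J·s)(1.844e+15 Hz)
E_photon = 7.6262 eV

Then, the maximum kinetic energy:
KE_max = E_photon - φ = 7.6262 eV - 4.17 eV = 3.4562 eV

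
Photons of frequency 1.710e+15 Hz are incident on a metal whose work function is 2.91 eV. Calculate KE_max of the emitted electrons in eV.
4.1620 eV

Using Einstein's photoelectric equation: KE_max = hf - φ

First, calculate the photon energy:
E_photon = hf = (6.626×10⁻³⁴ J·s)(1.710e+15 Hz)
E_photon = 7.0720 eV

Then, the maximum kinetic energy:
KE_max = E_photon - φ = 7.0720 eV - 2.91 eV = 4.1620 eV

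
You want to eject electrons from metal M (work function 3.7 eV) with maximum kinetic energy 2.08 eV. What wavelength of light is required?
214.51 nm

From Einstein's equation: KE_max = hc/λ - φ

Rearranging for λ:
hc/λ = KE_max + φ
λ = hc/(KE_max + φ)

Required photon energy:
E_photon = KE_max + φ = 2.08 + 3.7 = 5.78 eV

Required wavelength:
λ = hc/E_photon = (6.626×10⁻³⁴)(3×10⁸) / (5.78 × 1.602×10⁻¹⁹)
λ = 214.51 nm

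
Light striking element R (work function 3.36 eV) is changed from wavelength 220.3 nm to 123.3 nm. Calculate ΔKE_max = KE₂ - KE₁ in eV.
4.4275 eV

Using Einstein's equation: KE_max = hc/λ - φ

For λ₁ = 220.3 nm:
KE₁ = hc/λ₁ - φ = 5.6280 - 3.36 = 2.2680 eV

For λ₂ = 123.3 nm:
KE₂ = hc/λ₂ - φ = 10.0555 - 3.36 = 6.6955 eV

Change in KE:
ΔKE = KE₂ - KE₁ = 6.6955 - 2.2680 = 4.4275 eV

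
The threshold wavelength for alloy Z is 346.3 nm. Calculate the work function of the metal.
3.58 eV

At the threshold wavelength, photon energy equals work function:
φ = hc/λ₀

Calculating:
φ = (6.626×10⁻³⁴ J·s)(3×10⁸ m/s) / (346.3×10⁻⁹ m)
φ = 3.58 eV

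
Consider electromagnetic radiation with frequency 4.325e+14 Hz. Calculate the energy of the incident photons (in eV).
1.7887 eV

Using E = hf:

E = hf = (6.626×10⁻³⁴ J·s)(4.325e+14 Hz)
E = 1.7887 eV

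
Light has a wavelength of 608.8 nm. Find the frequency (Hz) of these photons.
4.9243e+14 Hz

Using the wave equation: c = fλ

Solving for frequency:
f = c/λ = (3×10⁸ m/s) / (608.8×10⁻⁹ m)
f = 4.9243e+14 Hz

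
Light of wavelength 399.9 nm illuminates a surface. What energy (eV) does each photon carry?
3.1004 eV

Using E = hf = hc/λ:

E = hc/λ = (6.626×10⁻³⁴ J·s)(3×10⁸ m/s) / (399.9×10⁻⁹ m)
E = 3.1004 eV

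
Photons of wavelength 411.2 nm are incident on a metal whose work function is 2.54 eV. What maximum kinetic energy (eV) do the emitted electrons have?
0.4752 eV

Using Einstein's photoelectric equation: KE_max = hf - φ = hc/λ - φ

First, calculate the photon energy:
E_photon = hc/λ = (6.626×10⁻³⁴ J·s)(3×10⁸ m/s) / (411.2×10⁻⁹ m)
E_photon = 3.0152 eV

Then, the maximum kinetic energy:
KE_max = E_photon - φ = 3.0152 eV - 2.54 eV = 0.4752 eV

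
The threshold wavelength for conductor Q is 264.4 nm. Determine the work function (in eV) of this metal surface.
4.69 eV

At the threshold wavelength, photon energy equals work function:
φ = hc/λ₀

Calculating:
φ = (6.626×10⁻³⁴ J·s)(3×10⁸ m/s) / (264.4×10⁻⁹ m)
φ = 4.69 eV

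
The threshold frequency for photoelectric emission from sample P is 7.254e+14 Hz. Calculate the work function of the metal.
3.00 eV

At the threshold frequency, photon energy equals work function:
φ = hf₀

Calculating:
φ = (6.626×10⁻³⁴ J·s)(7.254e+14 Hz)
φ = 3.00 eV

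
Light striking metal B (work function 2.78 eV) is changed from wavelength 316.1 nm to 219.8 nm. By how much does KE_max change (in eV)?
1.7185 eV

Using Einstein's equation: KE_max = hc/λ - φ

For λ₁ = 316.1 nm:
KE₁ = hc/λ₁ - φ = 3.9223 - 2.78 = 1.1423 eV

For λ₂ = 219.8 nm:
KE₂ = hc/λ₂ - φ = 5.6408 - 2.78 = 2.8608 eV

Change in KE:
ΔKE = KE₂ - KE₁ = 2.8608 - 1.1423 = 1.7185 eV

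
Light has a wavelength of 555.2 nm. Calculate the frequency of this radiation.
5.3997e+14 Hz

Using the wave equation: c = fλ

Solving for frequency:
f = c/λ = (3×10⁸ m/s) / (555.2×10⁻⁹ m)
f = 5.3997e+14 Hz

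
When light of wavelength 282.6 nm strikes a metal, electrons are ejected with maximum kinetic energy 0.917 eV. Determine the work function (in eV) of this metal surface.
3.47 eV

From Einstein's photoelectric equation: KE_max = hf - φ = hc/λ - φ

Rearranging for φ:
φ = hc/λ - KE_max

Calculate photon energy:
E_photon = hc/λ = 4.3873 eV

Therefore:
φ = 4.3873 - 0.917 = 3.47 eV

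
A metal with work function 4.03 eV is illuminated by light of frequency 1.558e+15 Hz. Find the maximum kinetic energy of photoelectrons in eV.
2.4134 eV

Using Einstein's photoelectric equation: KE_max = hf - φ

First, calculate the photon energy:
E_photon = hf = (6.626×10⁻³⁴ J·s)(1.558e+15 Hz)
E_photon = 6.4434 eV

Then, the maximum kinetic energy:
KE_max = E_photon - φ = 6.4434 eV - 4.03 eV = 2.4134 eV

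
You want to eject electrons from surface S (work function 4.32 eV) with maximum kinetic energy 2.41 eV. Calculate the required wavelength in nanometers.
184.23 nm

From Einstein's equation: KE_max = hc/λ - φ

Rearranging for λ:
hc/λ = KE_max + φ
λ = hc/(KE_max + φ)

Required photon energy:
E_photon = KE_max + φ = 2.41 + 4.32 = 6.73 eV

Required wavelength:
λ = hc/E_photon = (6.626×10⁻³⁴)(3×10⁸) / (6.73 × 1.602×10⁻¹⁹)
λ = 184.23 nm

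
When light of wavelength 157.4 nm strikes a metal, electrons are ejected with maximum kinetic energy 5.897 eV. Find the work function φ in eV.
1.98 eV

From Einstein's photoelectric equation: KE_max = hf - φ = hc/λ - φ

Rearranging for φ:
φ = hc/λ - KE_max

Calculate photon energy:
E_photon = hc/λ = 7.8770 eV

Therefore:
φ = 7.8770 - 5.897 = 1.98 eV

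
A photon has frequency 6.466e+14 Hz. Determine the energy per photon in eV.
2.6741 eV

Using E = hf:

E = hf = (6.626×10⁻³⁴ J·s)(6.466e+14 Hz)
E = 2.6741 eV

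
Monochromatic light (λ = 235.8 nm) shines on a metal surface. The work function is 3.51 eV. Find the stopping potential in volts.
1.7480 V

The stopping potential V_s satisfies: eV_s = KE_max

First, find KE_max using Einstein's equation:
E_photon = hc/λ = 5.2580 eV
KE_max = E_photon - φ = 5.2580 - 3.51 = 1.7480 eV

Since eV_s = KE_max:
V_s = KE_max/e = 1.7480 V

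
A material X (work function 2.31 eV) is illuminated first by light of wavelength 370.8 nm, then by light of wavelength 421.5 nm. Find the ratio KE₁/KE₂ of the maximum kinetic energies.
1.6369

Using Einstein's equation: KE_max = hc/λ - φ

For λ₁ = 370.8 nm:
E₁ = hc/λ₁ = 3.3437 eV
KE₁ = E₁ - φ = 3.3437 - 2.31 = 1.0337 eV

For λ₂ = 421.5 nm:
E₂ = hc/λ₂ = 2.9415 eV
KE₂ = E₂ - φ = 2.9415 - 2.31 = 0.6315 eV

Ratio: KE₁/KE₂ = 1.0337/0.6315 = 1.6369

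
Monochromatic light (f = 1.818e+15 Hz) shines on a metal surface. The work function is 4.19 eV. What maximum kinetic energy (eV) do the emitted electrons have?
3.3286 eV

Using Einstein's photoelectric equation: KE_max = hf - φ

First, calculate the photon energy:
E_photon = hf = (6.626×10⁻³⁴ J·s)(1.818e+15 Hz)
E_photon = 7.5186 eV

Then, the maximum kinetic energy:
KE_max = E_photon - φ = 7.5186 eV - 4.19 eV = 3.3286 eV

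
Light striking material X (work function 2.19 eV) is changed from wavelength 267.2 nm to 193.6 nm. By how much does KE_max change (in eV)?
1.7640 eV

Using Einstein's equation: KE_max = hc/λ - φ

For λ₁ = 267.2 nm:
KE₁ = hc/λ₁ - φ = 4.6401 - 2.19 = 2.4501 eV

For λ₂ = 193.6 nm:
KE₂ = hc/λ₂ - φ = 6.4041 - 2.19 = 4.2141 eV

Change in KE:
ΔKE = KE₂ - KE₁ = 4.2141 - 2.4501 = 1.7640 eV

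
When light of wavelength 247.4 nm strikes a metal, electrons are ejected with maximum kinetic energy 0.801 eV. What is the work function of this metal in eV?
4.21 eV

From Einstein's photoelectric equation: KE_max = hf - φ = hc/λ - φ

Rearranging for φ:
φ = hc/λ - KE_max

Calculate photon energy:
E_photon = hc/λ = 5.0115 eV

Therefore:
φ = 5.0115 - 0.801 = 4.21 eV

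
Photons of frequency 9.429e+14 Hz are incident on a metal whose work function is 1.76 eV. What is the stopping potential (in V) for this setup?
2.1395 V

The stopping potential V_s satisfies: eV_s = KE_max

First, find KE_max using Einstein's equation:
E_photon = hf = (6.626×10⁻³⁴ J·s)(9.429e+14 Hz) = 3.8995 eV
KE_max = E_photon - φ = 3.8995 - 1.76 = 2.1395 eV

Since eV_s = KE_max:
V_s = KE_max/e = 2.1395 V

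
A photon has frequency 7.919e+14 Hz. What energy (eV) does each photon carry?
3.2750 eV

Using E = hf:

E = hf = (6.626×10⁻³⁴ J·s)(7.919e+14 Hz)
E = 3.2750 eV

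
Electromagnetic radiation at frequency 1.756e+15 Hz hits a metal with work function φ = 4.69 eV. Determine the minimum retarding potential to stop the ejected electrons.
2.5722 V

The stopping potential V_s satisfies: eV_s = KE_max

First, find KE_max using Einstein's equation:
E_photon = hf = (6.626×10⁻³⁴ J·s)(1.756e+15 Hz) = 7.2622 eV
KE_max = E_photon - φ = 7.2622 - 4.69 = 2.5722 eV

Since eV_s = KE_max:
V_s = KE_max/e = 2.5722 V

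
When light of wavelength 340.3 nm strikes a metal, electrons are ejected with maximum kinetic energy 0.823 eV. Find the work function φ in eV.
2.82 eV

From Einstein's photoelectric equation: KE_max = hf - φ = hc/λ - φ

Rearranging for φ:
φ = hc/λ - KE_max

Calculate photon energy:
E_photon = hc/λ = 3.6434 eV

Therefore:
φ = 3.6434 - 0.823 = 2.82 eV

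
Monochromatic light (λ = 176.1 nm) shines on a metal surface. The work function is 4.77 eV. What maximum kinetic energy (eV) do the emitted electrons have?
2.2706 eV

Using Einstein's photoelectric equation: KE_max = hf - φ = hc/λ - φ

First, calculate the photon energy:
E_photon = hc/λ = (6.626×10⁻³⁴ J·s)(3×10⁸ m/s) / (176.1×10⁻⁹ m)
E_photon = 7.0406 eV

Then, the maximum kinetic energy:
KE_max = E_photon - φ = 7.0406 eV - 4.77 eV = 2.2706 eV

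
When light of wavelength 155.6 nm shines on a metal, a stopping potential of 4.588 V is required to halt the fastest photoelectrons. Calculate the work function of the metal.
3.38 eV

The stopping potential gives the maximum kinetic energy: KE_max = eV_s = 4.588 eV

From Einstein's photoelectric equation: KE_max = hc/λ - φ
Rearranging: φ = hc/λ - KE_max

Calculate photon energy:
E_photon = hc/λ = (6.626×10⁻³⁴ J·s)(3×10⁸ m/s) / (155.6×10⁻⁹ m) = 7.9681 eV

Therefore:
φ = 7.9681 - 4.588 = 3.38 eV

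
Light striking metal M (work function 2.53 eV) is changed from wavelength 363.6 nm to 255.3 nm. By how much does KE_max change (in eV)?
1.4465 eV

Using Einstein's equation: KE_max = hc/λ - φ

For λ₁ = 363.6 nm:
KE₁ = hc/λ₁ - φ = 3.4099 - 2.53 = 0.8799 eV

For λ₂ = 255.3 nm:
KE₂ = hc/λ₂ - φ = 4.8564 - 2.53 = 2.3264 eV

Change in KE:
ΔKE = KE₂ - KE₁ = 2.3264 - 0.8799 = 1.4465 eV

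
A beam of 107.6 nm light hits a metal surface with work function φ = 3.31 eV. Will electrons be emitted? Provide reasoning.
Yes

For photoemission, the photon energy must exceed the work function.

Photon energy: E = hc/λ = 11.5227 eV
Work function: φ = 3.31 eV

Since E_photon (11.5227 eV) > φ (3.31 eV), photoemission WILL occur.
The threshold wavelength is λ₀ = hc/φ = 374.6 nm.
Since 107.6 nm < 374.6 nm, the light has sufficient energy.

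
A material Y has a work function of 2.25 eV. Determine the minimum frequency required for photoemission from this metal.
5.4405e+14 Hz

The threshold frequency is when the photon energy equals the work function:
hf₀ = φ

Solving for f₀:
f₀ = φ/h = (2.25 eV × 1.602×10⁻¹⁹ J/eV) / (6.626×10⁻³⁴ J·s)
f₀ = 5.4405e+14 Hz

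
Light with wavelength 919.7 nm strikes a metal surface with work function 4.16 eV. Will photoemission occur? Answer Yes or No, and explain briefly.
No

For photoemission, the photon energy must exceed the work function.

Photon energy: E = hc/λ = 1.3481 eV
Work function: φ = 4.16 eV

Since E_photon (1.3481 eV) < φ (4.16 eV), photoemission will NOT occur.
The threshold wavelength is λ₀ = hc/φ = 298.0 nm.
Since 919.7 nm > 298.0 nm, the photons lack sufficient energy.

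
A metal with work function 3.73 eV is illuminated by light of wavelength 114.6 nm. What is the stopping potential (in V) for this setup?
7.0889 V

The stopping potential V_s satisfies: eV_s = KE_max

First, find KE_max using Einstein's equation:
E_photon = hc/λ = 10.8189 eV
KE_max = E_photon - φ = 10.8189 - 3.73 = 7.0889 eV

Since eV_s = KE_max:
V_s = KE_max/e = 7.0889 V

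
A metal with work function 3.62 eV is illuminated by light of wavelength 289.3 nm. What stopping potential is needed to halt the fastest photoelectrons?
0.6657 V

The stopping potential V_s satisfies: eV_s = KE_max

First, find KE_max using Einstein's equation:
E_photon = hc/λ = 4.2857 eV
KE_max = E_photon - φ = 4.2857 - 3.62 = 0.6657 eV

Since eV_s = KE_max:
V_s = KE_max/e = 0.6657 V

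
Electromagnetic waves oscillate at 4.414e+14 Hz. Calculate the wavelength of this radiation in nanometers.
679.19 nm

Using the wave equation: c = fλ

Solving for wavelength:
λ = c/f = (3×10⁸ m/s) / (4.414e+14 Hz)
λ = 679.19 nm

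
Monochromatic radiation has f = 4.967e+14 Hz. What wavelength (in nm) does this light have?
603.57 nm

Using the wave equation: c = fλ

Solving for wavelength:
λ = c/f = (3×10⁸ m/s) / (4.967e+14 Hz)
λ = 603.57 nm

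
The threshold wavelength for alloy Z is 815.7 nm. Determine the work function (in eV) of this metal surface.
1.52 eV

At the threshold wavelength, photon energy equals work function:
φ = hc/λ₀

Calculating:
φ = (6.626×10⁻³⁴ J·s)(3×10⁸ m/s) / (815.7×10⁻⁹ m)
φ = 1.52 eV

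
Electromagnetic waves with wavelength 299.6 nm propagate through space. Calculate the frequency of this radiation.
1.0006e+15 Hz

Using the wave equation: c = fλ

Solving for frequency:
f = c/λ = (3×10⁸ m/s) / (299.6×10⁻⁹ m)
f = 1.0006e+15 Hz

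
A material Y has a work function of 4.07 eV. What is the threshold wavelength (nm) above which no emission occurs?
304.63 nm

The threshold wavelength is when the photon energy equals the work function:
hc/λ₀ = φ

Solving for λ₀:
λ₀ = hc/φ = (6.626×10⁻³⁴ J·s)(3×10⁸ m/s) / (4.07 eV × 1.602×10⁻¹⁹ J/eV)
λ₀ = 304.63 nm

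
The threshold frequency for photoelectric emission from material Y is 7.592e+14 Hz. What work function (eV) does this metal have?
3.14 eV

At the threshold frequency, photon energy equals work function:
φ = hf₀

Calculating:
φ = (6.626×10⁻³⁴ J·s)(7.592e+14 Hz)
φ = 3.14 eV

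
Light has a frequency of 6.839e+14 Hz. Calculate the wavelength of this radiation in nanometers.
438.36 nm

Using the wave equation: c = fλ

Solving for wavelength:
λ = c/f = (3×10⁸ m/s) / (6.839e+14 Hz)
λ = 438.36 nm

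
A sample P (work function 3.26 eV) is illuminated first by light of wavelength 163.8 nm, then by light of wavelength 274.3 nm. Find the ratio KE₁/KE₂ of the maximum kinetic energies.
3.4200

Using Einstein's equation: KE_max = hc/λ - φ

For λ₁ = 163.8 nm:
E₁ = hc/λ₁ = 7.5692 eV
KE₁ = E₁ - φ = 7.5692 - 3.26 = 4.3092 eV

For λ₂ = 274.3 nm:
E₂ = hc/λ₂ = 4.5200 eV
KE₂ = E₂ - φ = 4.5200 - 3.26 = 1.2600 eV

Ratio: KE₁/KE₂ = 4.3092/1.2600 = 3.4200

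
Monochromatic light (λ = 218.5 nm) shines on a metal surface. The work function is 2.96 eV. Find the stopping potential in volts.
2.7143 V

The stopping potential V_s satisfies: eV_s = KE_max

First, find KE_max using Einstein's equation:
E_photon = hc/λ = 5.6743 eV
KE_max = E_photon - φ = 5.6743 - 2.96 = 2.7143 eV

Since eV_s = KE_max:
V_s = KE_max/e = 2.7143 V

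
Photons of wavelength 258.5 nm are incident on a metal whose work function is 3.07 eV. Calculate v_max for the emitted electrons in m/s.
7.7926e+05 m/s

First, find the maximum kinetic energy:
E_photon = hc/λ = 4.7963 eV
KE_max = E_photon - φ = 4.7963 - 3.07 = 1.7263 eV

Convert to Joules: KE_max = 1.7263 × 1.602×10⁻¹⁹ J = 2.7658e-19 J

Then use KE = ½mv² to find velocity:
v = √(2·KE/m) = √(2 × 2.7658e-19 J / 9.109e-31 kg)
v = 7.7926e+05 m/s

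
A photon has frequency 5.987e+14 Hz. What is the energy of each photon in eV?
2.4760 eV

Using E = hf:

E = hf = (6.626×10⁻³⁴ J·s)(5.987e+14 Hz)
E = 2.4760 eV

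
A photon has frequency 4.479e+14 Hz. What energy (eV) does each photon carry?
1.8524 eV

Using E = hf:

E = hf = (6.626×10⁻³⁴ J·s)(4.479e+14 Hz)
E = 1.8524 eV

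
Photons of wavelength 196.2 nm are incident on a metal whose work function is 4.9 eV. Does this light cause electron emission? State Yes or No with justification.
Yes

For photoemission, the photon energy must exceed the work function.

Photon energy: E = hc/λ = 6.3193 eV
Work function: φ = 4.9 eV

Since E_photon (6.3193 eV) > φ (4.9 eV), photoemission WILL occur.
The threshold wavelength is λ₀ = hc/φ = 253.0 nm.
Since 196.2 nm < 253.0 nm, the light has sufficient energy.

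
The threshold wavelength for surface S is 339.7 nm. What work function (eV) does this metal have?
3.65 eV

At the threshold wavelength, photon energy equals work function:
φ = hc/λ₀

Calculating:
φ = (6.626×10⁻³⁴ J·s)(3×10⁸ m/s) / (339.7×10⁻⁹ m)
φ = 3.65 eV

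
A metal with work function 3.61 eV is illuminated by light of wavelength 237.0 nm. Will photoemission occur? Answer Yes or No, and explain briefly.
Yes

For photoemission, the photon energy must exceed the work function.

Photon energy: E = hc/λ = 5.2314 eV
Work function: φ = 3.61 eV

Since E_photon (5.2314 eV) > φ (3.61 eV), photoemission WILL occur.
The threshold wavelength is λ₀ = hc/φ = 343.4 nm.
Since 237.0 nm < 343.4 nm, the light has sufficient energy.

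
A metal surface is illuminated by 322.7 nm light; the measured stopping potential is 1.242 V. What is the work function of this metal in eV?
2.60 eV

The stopping potential gives the maximum kinetic energy: KE_max = eV_s = 1.242 eV

From Einstein's photoelectric equation: KE_max = hc/λ - φ
Rearranging: φ = hc/λ - KE_max

Calculate photon energy:
E_photon = hc/λ = (6.626×10⁻³⁴ J·s)(3×10⁸ m/s) / (322.7×10⁻⁹ m) = 3.8421 eV

Therefore:
φ = 3.8421 - 1.242 = 2.60 eV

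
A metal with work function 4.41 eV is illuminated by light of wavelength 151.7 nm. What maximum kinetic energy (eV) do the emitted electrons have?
3.7630 eV

Using Einstein's photoelectric equation: KE_max = hf - φ = hc/λ - φ

First, calculate the photon energy:
E_photon = hc/λ = (6.626×10⁻³⁴ J·s)(3×10⁸ m/s) / (151.7×10⁻⁹ m)
E_photon = 8.1730 eV

Then, the maximum kinetic energy:
KE_max = E_photon - φ = 8.1730 eV - 4.41 eV = 3.7630 eV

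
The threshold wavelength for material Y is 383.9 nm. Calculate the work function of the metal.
3.23 eV

At the threshold wavelength, photon energy equals work function:
φ = hc/λ₀

Calculating:
φ = (6.626×10⁻³⁴ J·s)(3×10⁸ m/s) / (383.9×10⁻⁹ m)
φ = 3.23 eV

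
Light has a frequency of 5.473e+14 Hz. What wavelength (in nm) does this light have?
547.77 nm

Using the wave equation: c = fλ

Solving for wavelength:
λ = c/f = (3×10⁸ m/s) / (5.473e+14 Hz)
λ = 547.77 nm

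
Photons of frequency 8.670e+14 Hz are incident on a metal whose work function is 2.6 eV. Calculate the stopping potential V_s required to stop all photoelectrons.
0.9856 V

The stopping potential V_s satisfies: eV_s = KE_max

First, find KE_max using Einstein's equation:
E_photon = hf = (6.626×10⁻³⁴ J·s)(8.670e+14 Hz) = 3.5856 eV
KE_max = E_photon - φ = 3.5856 - 2.6 = 0.9856 eV

Since eV_s = KE_max:
V_s = KE_max/e = 0.9856 V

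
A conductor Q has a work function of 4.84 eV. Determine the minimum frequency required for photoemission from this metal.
1.1703e+15 Hz

The threshold frequency is when the photon energy equals the work function:
hf₀ = φ

Solving for f₀:
f₀ = φ/h = (4.84 eV × 1.602×10⁻¹⁹ J/eV) / (6.626×10⁻³⁴ J·s)
f₀ = 1.1703e+15 Hz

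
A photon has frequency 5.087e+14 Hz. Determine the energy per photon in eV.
2.1038 eV

Using E = hf:

E = hf = (6.626×10⁻³⁴ J·s)(5.087e+14 Hz)
E = 2.1038 eV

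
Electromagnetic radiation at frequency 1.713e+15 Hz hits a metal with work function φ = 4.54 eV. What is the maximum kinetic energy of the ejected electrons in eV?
2.5444 eV

Using Einstein's photoelectric equation: KE_max = hf - φ

First, calculate the photon energy:
E_photon = hf = (6.626×10⁻³⁴ J·s)(1.713e+15 Hz)
E_photon = 7.0844 eV

Then, the maximum kinetic energy:
KE_max = E_photon - φ = 7.0844 eV - 4.54 eV = 2.5444 eV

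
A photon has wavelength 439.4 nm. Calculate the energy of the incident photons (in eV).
2.8217 eV

Using E = hf = hc/λ:

E = hc/λ = (6.626×10⁻³⁴ J·s)(3×10⁸ m/s) / (439.4×10⁻⁹ m)
E = 2.8217 eV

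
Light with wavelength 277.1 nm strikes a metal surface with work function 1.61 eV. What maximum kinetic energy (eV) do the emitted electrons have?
2.8643 eV

Using Einstein's photoelectric equation: KE_max = hf - φ = hc/λ - φ

First, calculate the photon energy:
E_photon = hc/λ = (6.626×10⁻³⁴ J·s)(3×10⁸ m/s) / (277.1×10⁻⁹ m)
E_photon = 4.4743 eV

Then, the maximum kinetic energy:
KE_max = E_photon - φ = 4.4743 eV - 1.61 eV = 2.8643 eV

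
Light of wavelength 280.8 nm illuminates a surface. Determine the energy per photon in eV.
4.4154 eV

Using E = hf = hc/λ:

E = hc/λ = (6.626×10⁻³⁴ J·s)(3×10⁸ m/s) / (280.8×10⁻⁹ m)
E = 4.4154 eV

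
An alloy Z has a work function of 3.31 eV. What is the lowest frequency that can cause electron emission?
8.0035e+14 Hz

The threshold frequency is when the photon energy equals the work function:
hf₀ = φ

Solving for f₀:
f₀ = φ/h = (3.31 eV × 1.602×10⁻¹⁹ J/eV) / (6.626×10⁻³⁴ J·s)
f₀ = 8.0035e+14 Hz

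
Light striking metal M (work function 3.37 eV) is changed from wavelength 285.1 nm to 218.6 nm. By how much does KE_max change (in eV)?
1.3229 eV

Using Einstein's equation: KE_max = hc/λ - φ

For λ₁ = 285.1 nm:
KE₁ = hc/λ₁ - φ = 4.3488 - 3.37 = 0.9788 eV

For λ₂ = 218.6 nm:
KE₂ = hc/λ₂ - φ = 5.6717 - 3.37 = 2.3017 eV

Change in KE:
ΔKE = KE₂ - KE₁ = 2.3017 - 0.9788 = 1.3229 eV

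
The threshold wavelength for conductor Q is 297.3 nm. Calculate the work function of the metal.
4.17 eV

At the threshold wavelength, photon energy equals work function:
φ = hc/λ₀

Calculating:
φ = (6.626×10⁻³⁴ J·s)(3×10⁸ m/s) / (297.3×10⁻⁹ m)
φ = 4.17 eV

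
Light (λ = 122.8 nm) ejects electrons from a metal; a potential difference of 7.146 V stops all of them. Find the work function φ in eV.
2.95 eV

The stopping potential gives the maximum kinetic energy: KE_max = eV_s = 7.146 eV

From Einstein's photoelectric equation: KE_max = hc/λ - φ
Rearranging: φ = hc/λ - KE_max

Calculate photon energy:
E_photon = hc/λ = (6.626×10⁻³⁴ J·s)(3×10⁸ m/s) / (122.8×10⁻⁹ m) = 10.0964 eV

Therefore:
φ = 10.0964 - 7.146 = 2.95 eV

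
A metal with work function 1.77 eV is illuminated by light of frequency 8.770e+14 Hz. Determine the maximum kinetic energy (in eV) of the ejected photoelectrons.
1.8570 eV

Using Einstein's photoelectric equation: KE_max = hf - φ

First, calculate the photon energy:
E_photon = hf = (6.626×10⁻³⁴ J·s)(8.770e+14 Hz)
E_photon = 3.6270 eV

Then, the maximum kinetic energy:
KE_max = E_photon - φ = 3.6270 eV - 1.77 eV = 1.8570 eV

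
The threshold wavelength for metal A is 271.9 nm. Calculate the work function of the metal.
4.56 eV

At the threshold wavelength, photon energy equals work function:
φ = hc/λ₀

Calculating:
φ = (6.626×10⁻³⁴ J·s)(3×10⁸ m/s) / (271.9×10⁻⁹ m)
φ = 4.56 eV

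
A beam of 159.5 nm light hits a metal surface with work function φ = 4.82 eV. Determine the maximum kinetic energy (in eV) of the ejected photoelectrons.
2.9533 eV

Using Einstein's photoelectric equation: KE_max = hf - φ = hc/λ - φ

First, calculate the photon energy:
E_photon = hc/λ = (6.626×10⁻³⁴ J·s)(3×10⁸ m/s) / (159.5×10⁻⁹ m)
E_photon = 7.7733 eV

Then, the maximum kinetic energy:
KE_max = E_photon - φ = 7.7733 eV - 4.82 eV = 2.9533 eV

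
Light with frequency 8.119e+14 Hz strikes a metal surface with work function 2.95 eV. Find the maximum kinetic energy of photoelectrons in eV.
0.4077 eV

Using Einstein's photoelectric equation: KE_max = hf - φ

First, calculate the photon energy:
E_photon = hf = (6.626×10⁻³⁴ J·s)(8.119e+14 Hz)
E_photon = 3.3577 eV

Then, the maximum kinetic energy:
KE_max = E_photon - φ = 3.3577 eV - 2.95 eV = 0.4077 eV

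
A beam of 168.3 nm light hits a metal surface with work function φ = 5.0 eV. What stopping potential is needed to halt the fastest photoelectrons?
2.3669 V

The stopping potential V_s satisfies: eV_s = KE_max

First, find KE_max using Einstein's equation:
E_photon = hc/λ = 7.3669 eV
KE_max = E_photon - φ = 7.3669 - 5.0 = 2.3669 eV

Since eV_s = KE_max:
V_s = KE_max/e = 2.3669 V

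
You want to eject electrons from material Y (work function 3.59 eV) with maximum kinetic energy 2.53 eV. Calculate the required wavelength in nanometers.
202.59 nm

From Einstein's equation: KE_max = hc/λ - φ

Rearranging for λ:
hc/λ = KE_max + φ
λ = hc/(KE_max + φ)

Required photon energy:
E_photon = KE_max + φ = 2.53 + 3.59 = 6.12 eV

Required wavelength:
λ = hc/E_photon = (6.626×10⁻³⁴)(3×10⁸) / (6.12 × 1.602×10⁻¹⁹)
λ = 202.59 nm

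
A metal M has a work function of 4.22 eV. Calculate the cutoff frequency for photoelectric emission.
1.0204e+15 Hz

The threshold frequency is when the photon energy equals the work function:
hf₀ = φ

Solving for f₀:
f₀ = φ/h = (4.22 eV × 1.602×10⁻¹⁹ J/eV) / (6.626×10⁻³⁴ J·s)
f₀ = 1.0204e+15 Hz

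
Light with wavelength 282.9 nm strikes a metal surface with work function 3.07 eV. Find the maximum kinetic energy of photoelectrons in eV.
1.3126 eV

Using Einstein's photoelectric equation: KE_max = hf - φ = hc/λ - φ

First, calculate the photon energy:
E_photon = hc/λ = (6.626×10⁻³⁴ J·s)(3×10⁸ m/s) / (282.9×10⁻⁹ m)
E_photon = 4.3826 eV

Then, the maximum kinetic energy:
KE_max = E_photon - φ = 4.3826 eV - 3.07 eV = 1.3126 eV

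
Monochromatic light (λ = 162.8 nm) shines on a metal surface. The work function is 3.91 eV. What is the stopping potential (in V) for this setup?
3.7057 V

The stopping potential V_s satisfies: eV_s = KE_max

First, find KE_max using Einstein's equation:
E_photon = hc/λ = 7.6157 eV
KE_max = E_photon - φ = 7.6157 - 3.91 = 3.7057 eV

Since eV_s = KE_max:
V_s = KE_max/e = 3.7057 V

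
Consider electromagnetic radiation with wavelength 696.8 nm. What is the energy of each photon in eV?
1.7793 eV

Using E = hf = hc/λ:

E = hc/λ = (6.626×10⁻³⁴ J·s)(3×10⁸ m/s) / (696.8×10⁻⁹ m)
E = 1.7793 eV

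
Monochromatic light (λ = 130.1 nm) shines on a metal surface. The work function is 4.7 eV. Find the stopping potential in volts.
4.8299 V

The stopping potential V_s satisfies: eV_s = KE_max

First, find KE_max using Einstein's equation:
E_photon = hc/λ = 9.5299 eV
KE_max = E_photon - φ = 9.5299 - 4.7 = 4.8299 eV

Since eV_s = KE_max:
V_s = KE_max/e = 4.8299 V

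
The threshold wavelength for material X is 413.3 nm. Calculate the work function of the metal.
3.00 eV

At the threshold wavelength, photon energy equals work function:
φ = hc/λ₀

Calculating:
φ = (6.626×10⁻³⁴ J·s)(3×10⁸ m/s) / (413.3×10⁻⁹ m)
φ = 3.00 eV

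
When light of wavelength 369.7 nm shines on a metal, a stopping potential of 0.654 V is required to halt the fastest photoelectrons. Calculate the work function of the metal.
2.70 eV

The stopping potential gives the maximum kinetic energy: KE_max = eV_s = 0.654 eV

From Einstein's photoelectric equation: KE_max = hc/λ - φ
Rearranging: φ = hc/λ - KE_max

Calculate photon energy:
E_photon = hc/λ = (6.626×10⁻³⁴ J·s)(3×10⁸ m/s) / (369.7×10⁻⁹ m) = 3.3536 eV

Therefore:
φ = 3.3536 - 0.654 = 2.70 eV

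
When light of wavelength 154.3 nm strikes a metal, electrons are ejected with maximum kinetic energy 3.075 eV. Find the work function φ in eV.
4.96 eV

From Einstein's photoelectric equation: KE_max = hf - φ = hc/λ - φ

Rearranging for φ:
φ = hc/λ - KE_max

Calculate photon energy:
E_photon = hc/λ = 8.0353 eV

Therefore:
φ = 8.0353 - 3.075 = 4.96 eV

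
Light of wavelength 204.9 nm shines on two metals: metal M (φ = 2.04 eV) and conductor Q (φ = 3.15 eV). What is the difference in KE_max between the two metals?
1.1100 eV

Using KE_max = hc/λ - φ for each metal:

Photon energy: E = hc/λ = 6.0510 eV

For metal M (φ₁ = 2.04 eV):
KE₁ = E - φ₁ = 6.0510 - 2.04 = 4.0110 eV

For conductor Q (φ₂ = 3.15 eV):
KE₂ = E - φ₂ = 6.0510 - 3.15 = 2.9010 eV

Difference:
ΔKE = KE₁ - KE₂ = 4.0110 - 2.9010 = 1.1100 eV

Note: The difference equals the difference in work functions: 3.15 - 2.04 = 1.11 eV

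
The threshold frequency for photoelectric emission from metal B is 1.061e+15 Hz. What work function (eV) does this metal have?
4.39 eV

At the threshold frequency, photon energy equals work function:
φ = hf₀

Calculating:
φ = (6.626×10⁻³⁴ J·s)(1.061e+15 Hz)
φ = 4.39 eV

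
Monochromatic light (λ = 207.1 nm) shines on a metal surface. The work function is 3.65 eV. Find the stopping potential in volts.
2.3367 V

The stopping potential V_s satisfies: eV_s = KE_max

First, find KE_max using Einstein's equation:
E_photon = hc/λ = 5.9867 eV
KE_max = E_photon - φ = 5.9867 - 3.65 = 2.3367 eV

Since eV_s = KE_max:
V_s = KE_max/e = 2.3367 V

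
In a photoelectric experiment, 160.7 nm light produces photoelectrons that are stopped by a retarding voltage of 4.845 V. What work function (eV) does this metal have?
2.87 eV

The stopping potential gives the maximum kinetic energy: KE_max = eV_s = 4.845 eV

From Einstein's photoelectric equation: KE_max = hc/λ - φ
Rearranging: φ = hc/λ - KE_max

Calculate photon energy:
E_photon = hc/λ = (6.626×10⁻³⁴ J·s)(3×10⁸ m/s) / (160.7×10⁻⁹ m) = 7.7153 eV

Therefore:
φ = 7.7153 - 4.845 = 2.87 eV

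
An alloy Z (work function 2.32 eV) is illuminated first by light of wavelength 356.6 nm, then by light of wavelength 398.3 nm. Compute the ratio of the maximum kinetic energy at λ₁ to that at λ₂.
1.4591

Using Einstein's equation: KE_max = hc/λ - φ

For λ₁ = 356.6 nm:
E₁ = hc/λ₁ = 3.4768 eV
KE₁ = E₁ - φ = 3.4768 - 2.32 = 1.1568 eV

For λ₂ = 398.3 nm:
E₂ = hc/λ₂ = 3.1128 eV
KE₂ = E₂ - φ = 3.1128 - 2.32 = 0.7928 eV

Ratio: KE₁/KE₂ = 1.1568/0.7928 = 1.4591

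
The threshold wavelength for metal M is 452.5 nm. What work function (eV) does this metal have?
2.74 eV

At the threshold wavelength, photon energy equals work function:
φ = hc/λ₀

Calculating:
φ = (6.626×10⁻³⁴ J·s)(3×10⁸ m/s) / (452.5×10⁻⁹ m)
φ = 2.74 eV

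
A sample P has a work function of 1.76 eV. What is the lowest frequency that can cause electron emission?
4.2557e+14 Hz

The threshold frequency is when the photon energy equals the work function:
hf₀ = φ

Solving for f₀:
f₀ = φ/h = (1.76 eV × 1.602×10⁻¹⁹ J/eV) / (6.626×10⁻³⁴ J·s)
f₀ = 4.2557e+14 Hz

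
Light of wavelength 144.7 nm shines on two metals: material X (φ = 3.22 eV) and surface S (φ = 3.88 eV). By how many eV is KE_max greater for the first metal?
0.6600 eV

Using KE_max = hc/λ - φ for each metal:

Photon energy: E = hc/λ = 8.5684 eV

For material X (φ₁ = 3.22 eV):
KE₁ = E - φ₁ = 8.5684 - 3.22 = 5.3484 eV

For surface S (φ₂ = 3.88 eV):
KE₂ = E - φ₂ = 8.5684 - 3.88 = 4.6884 eV

Difference:
ΔKE = KE₁ - KE₂ = 5.3484 - 4.6884 = 0.6600 eV

Note: The difference equals the difference in work functions: 3.88 - 3.22 = 0.66 eV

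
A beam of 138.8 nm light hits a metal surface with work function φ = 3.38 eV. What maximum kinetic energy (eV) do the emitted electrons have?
5.5526 eV

Using Einstein's photoelectric equation: KE_max = hf - φ = hc/λ - φ

First, calculate the photon energy:
E_photon = hc/λ = (6.626×10⁻³⁴ J·s)(3×10⁸ m/s) / (138.8×10⁻⁹ m)
E_photon = 8.9326 eV

Then, the maximum kinetic energy:
KE_max = E_photon - φ = 8.9326 eV - 3.38 eV = 5.5526 eV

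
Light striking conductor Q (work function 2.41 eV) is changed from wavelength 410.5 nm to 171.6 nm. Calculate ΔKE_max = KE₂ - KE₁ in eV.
4.2049 eV

Using Einstein's equation: KE_max = hc/λ - φ

For λ₁ = 410.5 nm:
KE₁ = hc/λ₁ - φ = 3.0203 - 2.41 = 0.6103 eV

For λ₂ = 171.6 nm:
KE₂ = hc/λ₂ - φ = 7.2252 - 2.41 = 4.8152 eV

Change in KE:
ΔKE = KE₂ - KE₁ = 4.8152 - 0.6103 = 4.2049 eV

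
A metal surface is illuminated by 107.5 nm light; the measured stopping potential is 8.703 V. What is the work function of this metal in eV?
2.83 eV

The stopping potential gives the maximum kinetic energy: KE_max = eV_s = 8.703 eV

From Einstein's photoelectric equation: KE_max = hc/λ - φ
Rearranging: φ = hc/λ - KE_max

Calculate photon energy:
E_photon = hc/λ = (6.626×10⁻³⁴ J·s)(3×10⁸ m/s) / (107.5×10⁻⁹ m) = 11.5334 eV

Therefore:
φ = 11.5334 - 8.703 = 2.83 eV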